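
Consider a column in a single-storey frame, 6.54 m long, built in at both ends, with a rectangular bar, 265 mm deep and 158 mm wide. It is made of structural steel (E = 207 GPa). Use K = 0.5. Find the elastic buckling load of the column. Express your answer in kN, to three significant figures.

P_cr ≈ 16600 kN

Buckling occurs about the weak axis: I_min = h·b³/12 with b = 158 mm (the shorter side).
I_min = 265×158³/12 = 8.710×10^7 mm⁴
I = 8.710×10^7 mm⁴ = 8.710×10^-5 m⁴
Effective length L_e = K·L = 0.5 × 6.54 = 3.270 m
P_cr = π²EI / L_e² = π² × 207×10⁹ × 8.710×10^-5 / 3.270² = 1.664×10^7 N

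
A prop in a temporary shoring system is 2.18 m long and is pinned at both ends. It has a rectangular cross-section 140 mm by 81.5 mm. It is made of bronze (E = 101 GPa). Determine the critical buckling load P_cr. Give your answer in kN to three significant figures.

Buckling occurs about the weak axis: I_min = h·b³/12 with b = 81.5 mm (the shorter side).
I_min = 140×81.5³/12 = 6.316×10^6 mm⁴
I = 6.316×10^6 mm⁴ = 6.316×10^-6 m⁴
Effective length L_e = K·L = 1 × 2.18 = 2.180 m
P_cr = π²EI / L_e² = π² × 101×10⁹ × 6.316×10^-6 / 2.180² = 1.325×10^6 N

P_cr ≈ 1320 kN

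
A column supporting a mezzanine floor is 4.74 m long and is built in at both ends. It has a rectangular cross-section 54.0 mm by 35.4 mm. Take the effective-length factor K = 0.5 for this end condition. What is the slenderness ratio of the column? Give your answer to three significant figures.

For a rectangle r_min = b/√12 = 35.4/√12 = 10.22 mm
L_e = K·L = 0.5 × 4.74 m = 2.370 m = 2370.0 mm
λ = L_e / r_min = 2370.0 / 10.22 = 232

λ ≈ 232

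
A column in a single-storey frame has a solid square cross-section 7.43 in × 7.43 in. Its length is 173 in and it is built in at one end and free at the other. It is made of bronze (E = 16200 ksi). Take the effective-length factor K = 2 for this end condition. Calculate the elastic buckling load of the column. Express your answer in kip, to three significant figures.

P_cr ≈ 339 kip

I = a⁴/12 = 7.43⁴/12 = 254.0 in⁴
Effective length L_e = K·L = 2 × 173 = 346.0 in
P_cr = π²EI / L_e² = π² × 16200×10³ × 254.0 / 346.0² = 3.392×10^5 lb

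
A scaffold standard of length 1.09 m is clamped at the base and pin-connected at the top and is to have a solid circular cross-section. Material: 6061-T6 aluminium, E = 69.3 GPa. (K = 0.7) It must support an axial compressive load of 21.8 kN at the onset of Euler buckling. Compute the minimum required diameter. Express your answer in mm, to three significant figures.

d ≈ 24.8 mm

L_e = K·L = 0.7 × 1.09 = 0.7630 m
Required I = P_cr·L_e²/(π²E) = 2.180×10^4 × 0.7630² / (π² × 6.93×10^10) = 1.856×10^-8 m⁴
I_req = 1.856×10^4 mm⁴
Solid circle: I = πd⁴/64  ⇒  d = (64I/π)^(1/4) = (64×1.856×10^4/π)^(1/4) = 24.8 mm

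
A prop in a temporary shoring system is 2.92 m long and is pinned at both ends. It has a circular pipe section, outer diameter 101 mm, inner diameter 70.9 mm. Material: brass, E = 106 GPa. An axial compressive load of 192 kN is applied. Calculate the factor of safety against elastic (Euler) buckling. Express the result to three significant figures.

n ≈ 2.47

d_o = 101 mm, d_i = 70.9 mm
I = π(d_o⁴ − d_i⁴)/64 = π(101⁴ − 70.90⁴)/64 = 3.868×10^6 mm⁴
I = 3.868×10^6 mm⁴ = 3.868×10^-6 m⁴
Effective length L_e = K·L = 1 × 2.92 = 2.920 m
P_cr = π²EI / L_e² = π² × 106×10⁹ × 3.868×10^-6 / 2.920² = 4.746×10^5 N
Factor of safety n = P_cr / P = 474.56 / 192 = 2.47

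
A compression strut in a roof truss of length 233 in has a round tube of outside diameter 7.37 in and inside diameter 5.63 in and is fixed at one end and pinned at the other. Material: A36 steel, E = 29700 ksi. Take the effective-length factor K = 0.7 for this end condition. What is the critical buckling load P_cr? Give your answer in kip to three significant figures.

d_o = 7.37 in, d_i = 5.63 in
I = π(d_o⁴ − d_i⁴)/64 = π(7.37⁴ − 5.630⁴)/64 = 95.51 in⁴
Effective length L_e = K·L = 0.7 × 233 = 163.1 in
P_cr = π²EI / L_e² = π² × 29700×10³ × 95.51 / 163.1² = 1.052×10^6 lb

P_cr ≈ 1050 kip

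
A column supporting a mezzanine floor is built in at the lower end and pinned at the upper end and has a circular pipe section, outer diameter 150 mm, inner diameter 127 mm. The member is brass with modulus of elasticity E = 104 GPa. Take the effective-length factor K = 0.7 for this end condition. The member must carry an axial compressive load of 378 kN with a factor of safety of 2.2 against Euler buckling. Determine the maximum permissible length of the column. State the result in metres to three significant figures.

L_max ≈ 5.52 m

d_o = 150 mm, d_i = 127 mm
I = π(d_o⁴ − d_i⁴)/64 = π(150⁴ − 127.0⁴)/64 = 1.208×10^7 mm⁴
I = 1.208×10^-5 m⁴
Required critical load P_cr = n·P = 2.2 × 378 = 831.6 kN = 8.316×10^5 N
From P_cr = π²EI/(K·L)²:  L = (1/K)·√(π²EI/P_cr) = (1/0.7)·√(π²×1.04×10^11×1.208×10^-5/8.316×10^5)
L = 5.52 m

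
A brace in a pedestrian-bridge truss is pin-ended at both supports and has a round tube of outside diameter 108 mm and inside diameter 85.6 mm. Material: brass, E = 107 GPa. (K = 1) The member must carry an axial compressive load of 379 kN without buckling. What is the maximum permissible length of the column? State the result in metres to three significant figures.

d_o = 108 mm, d_i = 85.6 mm
I = π(d_o⁴ − d_i⁴)/64 = π(108⁴ − 85.60⁴)/64 = 4.043×10^6 mm⁴
I = 4.043×10^-6 m⁴
At the buckling limit P_cr = P = 3.790×10^5 N
From P_cr = π²EI/(K·L)²:  L = (1/K)·√(π²EI/P_cr) = (1/1)·√(π²×1.07×10^11×4.043×10^-6/3.790×10^5)
L = 3.36 m

L_max ≈ 3.36 m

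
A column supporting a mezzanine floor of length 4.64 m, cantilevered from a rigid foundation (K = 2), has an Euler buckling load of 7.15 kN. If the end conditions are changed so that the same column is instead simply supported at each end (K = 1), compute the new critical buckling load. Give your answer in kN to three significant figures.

P_cr ∝ 1/K², so P_cr,new = P_cr,old × (K_old/K_new)² = 7.15 × (2/1)²
= 7.15 × 4.000 = 28.6 kN

P_cr ≈ 28.6 kN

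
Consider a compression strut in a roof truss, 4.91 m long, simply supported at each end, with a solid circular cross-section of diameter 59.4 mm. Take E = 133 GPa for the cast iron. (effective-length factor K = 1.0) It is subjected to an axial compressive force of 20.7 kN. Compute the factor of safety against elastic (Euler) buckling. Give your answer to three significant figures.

n ≈ 1.61

I = πd⁴/64 = π×59.4⁴/64 = 6.111×10^5 mm⁴
I = 6.111×10^5 mm⁴ = 6.111×10^-7 m⁴
Effective length L_e = K·L = 1 × 4.91 = 4.910 m
P_cr = π²EI / L_e² = π² × 133×10⁹ × 6.111×10^-7 / 4.910² = 3.327×10^4 N
Factor of safety n = P_cr / P = 33.274 / 20.7 = 1.61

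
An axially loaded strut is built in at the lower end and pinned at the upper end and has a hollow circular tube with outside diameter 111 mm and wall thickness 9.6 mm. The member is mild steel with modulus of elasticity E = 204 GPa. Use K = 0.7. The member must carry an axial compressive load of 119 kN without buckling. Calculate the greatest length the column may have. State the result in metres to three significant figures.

L_max ≈ 11.7 m

Inner diameter d_i = 111 − 2×9.6 = 91.80 mm
I = π(d_o⁴ − d_i⁴)/64 = π(111⁴ − 91.80⁴)/64 = 3.966×10^6 mm⁴
I = 3.966×10^-6 m⁴
At the buckling limit P_cr = P = 1.190×10^5 N
From P_cr = π²EI/(K·L)²:  L = (1/K)·√(π²EI/P_cr) = (1/0.7)·√(π²×2.04×10^11×3.966×10^-6/1.190×10^5)
L = 11.7 m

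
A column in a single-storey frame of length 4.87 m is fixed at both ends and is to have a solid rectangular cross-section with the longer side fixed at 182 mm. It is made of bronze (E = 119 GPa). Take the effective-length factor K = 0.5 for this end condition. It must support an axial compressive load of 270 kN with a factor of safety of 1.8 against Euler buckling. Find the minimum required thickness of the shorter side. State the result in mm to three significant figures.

b ≈ 54.5 mm

Required P_cr = n·P = 1.8 × 270 = 486.0 kN
L_e = K·L = 0.5 × 4.87 = 2.435 m
Required I = P_cr·L_e²/(π²E) = 4.860×10^5 × 2.435² / (π² × 1.19×10^11) = 2.454×10^-6 m⁴
I_req = 2.454×10^6 mm⁴
Rectangle, weak axis: I_min = h·b³/12 with h = 182 mm fixed  ⇒  b = (12I/h)^(1/3) = 54.5 mm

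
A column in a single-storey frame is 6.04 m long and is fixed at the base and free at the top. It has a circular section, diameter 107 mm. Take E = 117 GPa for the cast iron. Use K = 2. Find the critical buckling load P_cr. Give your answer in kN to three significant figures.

P_cr ≈ 50.9 kN

I = πd⁴/64 = π×107⁴/64 = 6.434×10^6 mm⁴
I = 6.434×10^6 mm⁴ = 6.434×10^-6 m⁴
Effective length L_e = K·L = 2 × 6.04 = 12.08 m
P_cr = π²EI / L_e² = π² × 117×10⁹ × 6.434×10^-6 / 12.08² = 5.092×10^4 N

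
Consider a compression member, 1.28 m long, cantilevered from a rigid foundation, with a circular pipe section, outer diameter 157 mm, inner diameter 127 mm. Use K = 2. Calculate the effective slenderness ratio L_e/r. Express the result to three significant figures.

λ ≈ 50.7

d_o = 157 mm, d_i = 127 mm
I = π(d_o⁴ − d_i⁴)/64 = π(157⁴ − 127.0⁴)/64 = 1.705×10^7 mm⁴
A = 6.692×10^3 mm²;  r_min = √(I/A) = √(1.705×10^7/6.692×10^3) = 50.48 mm
L_e = K·L = 2 × 1.28 m = 2.560 m = 2560.0 mm
λ = L_e / r_min = 2560.0 / 50.48 = 50.7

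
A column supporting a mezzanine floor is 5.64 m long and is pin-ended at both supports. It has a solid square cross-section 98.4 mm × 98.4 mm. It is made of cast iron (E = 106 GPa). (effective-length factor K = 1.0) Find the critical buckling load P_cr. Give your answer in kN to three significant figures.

I = a⁴/12 = 98.4⁴/12 = 7.813×10^6 mm⁴
I = 7.813×10^6 mm⁴ = 7.813×10^-6 m⁴
Effective length L_e = K·L = 1 × 5.64 = 5.640 m
P_cr = π²EI / L_e² = π² × 106×10⁹ × 7.813×10^-6 / 5.640² = 2.569×10^5 N

P_cr ≈ 257 kN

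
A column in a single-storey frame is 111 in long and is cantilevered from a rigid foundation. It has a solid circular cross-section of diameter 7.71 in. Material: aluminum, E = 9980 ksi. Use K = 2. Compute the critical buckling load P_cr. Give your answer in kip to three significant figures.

I = πd⁴/64 = π×7.71⁴/64 = 173.5 in⁴
Effective length L_e = K·L = 2 × 111 = 222.0 in
P_cr = π²EI / L_e² = π² × 9980×10³ × 173.5 / 222.0² = 3.467×10^5 lb

P_cr ≈ 347 kip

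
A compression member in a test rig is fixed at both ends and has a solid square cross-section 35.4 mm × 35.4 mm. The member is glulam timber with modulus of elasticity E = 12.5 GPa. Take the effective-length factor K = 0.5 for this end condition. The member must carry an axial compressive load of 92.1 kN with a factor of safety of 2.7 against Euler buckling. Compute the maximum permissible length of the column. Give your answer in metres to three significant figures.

L_max ≈ 0.510 m

I = a⁴/12 = 35.4⁴/12 = 1.309×10^5 mm⁴
I = 1.309×10^-7 m⁴
Required critical load P_cr = n·P = 2.7 × 92.1 = 248.7 kN = 2.487×10^5 N
From P_cr = π²EI/(K·L)²:  L = (1/K)·√(π²EI/P_cr) = (1/0.5)·√(π²×1.25×10^10×1.309×10^-7/2.487×10^5)
L = 0.510 m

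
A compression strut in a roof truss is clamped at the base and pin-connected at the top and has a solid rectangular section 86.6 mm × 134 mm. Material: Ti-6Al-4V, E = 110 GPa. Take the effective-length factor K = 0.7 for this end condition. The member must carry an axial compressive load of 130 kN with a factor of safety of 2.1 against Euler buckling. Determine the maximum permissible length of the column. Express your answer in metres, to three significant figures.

Buckling occurs about the weak axis: I_min = h·b³/12 with b = 86.6 mm (the shorter side).
I_min = 134×86.6³/12 = 7.252×10^6 mm⁴
I = 7.252×10^-6 m⁴
Required critical load P_cr = n·P = 2.1 × 130 = 273.0 kN = 2.730×10^5 N
From P_cr = π²EI/(K·L)²:  L = (1/K)·√(π²EI/P_cr) = (1/0.7)·√(π²×1.10×10^11×7.252×10^-6/2.730×10^5)
L = 7.67 m

L_max ≈ 7.67 m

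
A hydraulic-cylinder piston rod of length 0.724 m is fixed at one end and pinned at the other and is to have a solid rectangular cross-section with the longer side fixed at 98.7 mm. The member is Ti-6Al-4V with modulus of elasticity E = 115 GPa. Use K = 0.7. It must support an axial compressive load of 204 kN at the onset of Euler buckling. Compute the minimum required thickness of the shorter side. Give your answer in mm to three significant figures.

b ≈ 17.8 mm

L_e = K·L = 0.7 × 0.724 = 0.5068 m
Required I = P_cr·L_e²/(π²E) = 2.040×10^5 × 0.5068² / (π² × 1.15×10^11) = 4.616×10^-8 m⁴
I_req = 4.616×10^4 mm⁴
Rectangle, weak axis: I_min = h·b³/12 with h = 98.7 mm fixed  ⇒  b = (12I/h)^(1/3) = 17.8 mm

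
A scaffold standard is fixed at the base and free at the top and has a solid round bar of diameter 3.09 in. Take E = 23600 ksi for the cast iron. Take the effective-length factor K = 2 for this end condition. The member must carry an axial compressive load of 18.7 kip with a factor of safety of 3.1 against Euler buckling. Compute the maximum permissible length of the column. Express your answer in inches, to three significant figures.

I = πd⁴/64 = π×3.09⁴/64 = 4.475 in⁴
Required critical load P_cr = n·P = 3.1 × 18.7 = 57.97 kip = 5.797×10^4 lb
From P_cr = π²EI/(K·L)²:  L = (1/K)·√(π²EI/P_cr) = (1/2)·√(π²×2.36×10^7×4.475/5.797×10^4)
L = 67.0 in

L_max ≈ 67.0 in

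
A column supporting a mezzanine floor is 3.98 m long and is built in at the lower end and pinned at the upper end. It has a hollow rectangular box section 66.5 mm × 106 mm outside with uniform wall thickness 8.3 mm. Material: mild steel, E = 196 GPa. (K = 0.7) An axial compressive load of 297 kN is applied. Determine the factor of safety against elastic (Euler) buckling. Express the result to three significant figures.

Inner dimensions: h_i = 106 − 2×8.3 = 89.40 mm, b_i = 66.5 − 2×8.3 = 49.90 mm
Weak-axis I_min = (h_o·b_o³ − h_i·b_i³)/12 with b_o = 66.5, b_i = 49.90 mm (shorter outer/inner sides).
I_min = (106×66.5³ − 89.40×49.90³)/12 = 1.672×10^6 mm⁴
I = 1.672×10^6 mm⁴ = 1.672×10^-6 m⁴
Effective length L_e = K·L = 0.7 × 3.98 = 2.786 m
P_cr = π²EI / L_e² = π² × 196×10⁹ × 1.672×10^-6 / 2.786² = 4.167×10^5 N
Factor of safety n = P_cr / P = 416.71 / 297 = 1.40

n ≈ 1.40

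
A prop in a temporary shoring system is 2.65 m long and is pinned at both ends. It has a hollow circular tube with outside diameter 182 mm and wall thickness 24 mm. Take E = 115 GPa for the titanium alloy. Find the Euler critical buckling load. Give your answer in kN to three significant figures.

P_cr ≈ 6150 kN

Inner diameter d_i = 182 − 2×24 = 134.0 mm
I = π(d_o⁴ − d_i⁴)/64 = π(182⁴ − 134.0⁴)/64 = 3.803×10^7 mm⁴
I = 3.803×10^7 mm⁴ = 3.803×10^-5 m⁴
Effective length L_e = K·L = 1 × 2.65 = 2.650 m
P_cr = π²EI / L_e² = π² × 115×10⁹ × 3.803×10^-5 / 2.650² = 6.147×10^6 N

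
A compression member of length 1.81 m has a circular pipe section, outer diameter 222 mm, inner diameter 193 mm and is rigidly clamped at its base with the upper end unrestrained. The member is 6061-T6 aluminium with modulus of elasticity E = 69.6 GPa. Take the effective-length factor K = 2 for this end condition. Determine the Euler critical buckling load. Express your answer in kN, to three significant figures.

d_o = 222 mm, d_i = 193 mm
I = π(d_o⁴ − d_i⁴)/64 = π(222⁴ − 193.0⁴)/64 = 5.112×10^7 mm⁴
I = 5.112×10^7 mm⁴ = 5.112×10^-5 m⁴
Effective length L_e = K·L = 2 × 1.81 = 3.620 m
P_cr = π²EI / L_e² = π² × 69.6×10⁹ × 5.112×10^-5 / 3.620² = 2.680×10^6 N

P_cr ≈ 2680 kN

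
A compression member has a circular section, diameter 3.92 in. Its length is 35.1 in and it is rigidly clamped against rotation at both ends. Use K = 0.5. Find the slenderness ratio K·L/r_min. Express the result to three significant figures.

λ ≈ 17.9

I = πd⁴/64 = π×3.92⁴/64 = 11.59 in⁴
A = 12.07 in²;  r_min = √(I/A) = √(11.59/12.07) = 0.9800 in
L_e = K·L = 0.5 × 35.1 = 17.55 in
λ = L_e / r_min = 17.550 / 0.9800 = 17.9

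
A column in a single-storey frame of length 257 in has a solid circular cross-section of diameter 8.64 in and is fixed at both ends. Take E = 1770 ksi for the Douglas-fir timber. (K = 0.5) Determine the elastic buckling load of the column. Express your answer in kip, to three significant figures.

P_cr ≈ 289 kip

I = πd⁴/64 = π×8.64⁴/64 = 273.5 in⁴
Effective length L_e = K·L = 0.5 × 257 = 128.5 in
P_cr = π²EI / L_e² = π² × 1770×10³ × 273.5 / 128.5² = 2.894×10^5 lb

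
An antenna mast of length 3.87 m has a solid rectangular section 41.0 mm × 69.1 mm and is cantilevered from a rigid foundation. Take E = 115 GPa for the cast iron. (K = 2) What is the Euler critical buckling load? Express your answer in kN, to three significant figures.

Buckling occurs about the weak axis: I_min = h·b³/12 with b = 41.0 mm (the shorter side).
I_min = 69.1×41.0³/12 = 3.969×10^5 mm⁴
I = 3.969×10^5 mm⁴ = 3.969×10^-7 m⁴
Effective length L_e = K·L = 2 × 3.87 = 7.740 m
P_cr = π²EI / L_e² = π² × 115×10⁹ × 3.969×10^-7 / 7.740² = 7.519×10^3 N

P_cr ≈ 7.52 kN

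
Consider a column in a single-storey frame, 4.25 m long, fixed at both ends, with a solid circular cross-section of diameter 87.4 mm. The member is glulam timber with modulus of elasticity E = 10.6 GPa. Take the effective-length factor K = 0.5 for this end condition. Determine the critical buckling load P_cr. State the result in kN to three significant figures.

P_cr ≈ 66.4 kN

I = πd⁴/64 = π×87.4⁴/64 = 2.864×10^6 mm⁴
I = 2.864×10^6 mm⁴ = 2.864×10^-6 m⁴
Effective length L_e = K·L = 0.5 × 4.25 = 2.125 m
P_cr = π²EI / L_e² = π² × 10.6×10⁹ × 2.864×10^-6 / 2.125² = 6.636×10^4 N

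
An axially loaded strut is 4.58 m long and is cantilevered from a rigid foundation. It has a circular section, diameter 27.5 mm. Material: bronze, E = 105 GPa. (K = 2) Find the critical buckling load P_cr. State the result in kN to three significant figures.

I = πd⁴/64 = π×27.5⁴/64 = 2.807×10^4 mm⁴
I = 2.807×10^4 mm⁴ = 2.807×10^-8 m⁴
Effective length L_e = K·L = 2 × 4.58 = 9.160 m
P_cr = π²EI / L_e² = π² × 105×10⁹ × 2.807×10^-8 / 9.160² = 346.7 N

P_cr ≈ 0.347 kN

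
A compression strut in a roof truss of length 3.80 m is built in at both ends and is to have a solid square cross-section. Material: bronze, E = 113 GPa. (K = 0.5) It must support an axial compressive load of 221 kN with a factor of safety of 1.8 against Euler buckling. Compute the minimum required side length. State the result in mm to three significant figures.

a ≈ 62.7 mm

Required P_cr = n·P = 1.8 × 221 = 397.8 kN
L_e = K·L = 0.5 × 3.80 = 1.900 m
Required I = P_cr·L_e²/(π²E) = 3.978×10^5 × 1.900² / (π² × 1.13×10^11) = 1.288×10^-6 m⁴
I_req = 1.288×10^6 mm⁴
Solid square: I = a⁴/12  ⇒  a = (12I)^(1/4) = (12×1.288×10^6)^(1/4) = 62.7 mm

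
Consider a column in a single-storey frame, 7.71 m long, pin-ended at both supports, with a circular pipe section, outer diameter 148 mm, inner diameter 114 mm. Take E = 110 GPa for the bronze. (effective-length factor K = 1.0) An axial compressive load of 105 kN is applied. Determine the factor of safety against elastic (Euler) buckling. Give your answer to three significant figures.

d_o = 148 mm, d_i = 114 mm
I = π(d_o⁴ − d_i⁴)/64 = π(148⁴ − 114.0⁴)/64 = 1.526×10^7 mm⁴
I = 1.526×10^7 mm⁴ = 1.526×10^-5 m⁴
Effective length L_e = K·L = 1 × 7.71 = 7.710 m
P_cr = π²EI / L_e² = π² × 110×10⁹ × 1.526×10^-5 / 7.710² = 2.787×10^5 N
Factor of safety n = P_cr / P = 278.71 / 105 = 2.65

n ≈ 2.65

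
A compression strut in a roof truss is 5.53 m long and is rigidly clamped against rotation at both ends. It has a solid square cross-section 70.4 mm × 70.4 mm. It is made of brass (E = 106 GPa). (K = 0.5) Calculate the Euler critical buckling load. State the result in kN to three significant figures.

P_cr ≈ 280 kN

I = a⁴/12 = 70.4⁴/12 = 2.047×10^6 mm⁴
I = 2.047×10^6 mm⁴ = 2.047×10^-6 m⁴
Effective length L_e = K·L = 0.5 × 5.53 = 2.765 m
P_cr = π²EI / L_e² = π² × 106×10⁹ × 2.047×10^-6 / 2.765² = 2.801×10^5 N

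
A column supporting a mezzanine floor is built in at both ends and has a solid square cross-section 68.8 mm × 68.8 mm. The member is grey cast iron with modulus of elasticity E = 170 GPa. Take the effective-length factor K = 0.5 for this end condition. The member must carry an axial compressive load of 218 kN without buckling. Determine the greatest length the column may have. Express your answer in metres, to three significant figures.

L_max ≈ 7.58 m

I = a⁴/12 = 68.8⁴/12 = 1.867×10^6 mm⁴
I = 1.867×10^-6 m⁴
At the buckling limit P_cr = P = 2.180×10^5 N
From P_cr = π²EI/(K·L)²:  L = (1/K)·√(π²EI/P_cr) = (1/0.5)·√(π²×1.70×10^11×1.867×10^-6/2.180×10^5)
L = 7.58 m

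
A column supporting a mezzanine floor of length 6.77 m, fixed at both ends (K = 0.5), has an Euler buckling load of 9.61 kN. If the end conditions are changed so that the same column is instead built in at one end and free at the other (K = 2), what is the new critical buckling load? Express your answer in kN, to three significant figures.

P_cr ≈ 0.601 kN

P_cr ∝ 1/K², so P_cr,new = P_cr,old × (K_old/K_new)² = 9.61 × (0.5/2)²
= 9.61 × 0.06250 = 0.601 kN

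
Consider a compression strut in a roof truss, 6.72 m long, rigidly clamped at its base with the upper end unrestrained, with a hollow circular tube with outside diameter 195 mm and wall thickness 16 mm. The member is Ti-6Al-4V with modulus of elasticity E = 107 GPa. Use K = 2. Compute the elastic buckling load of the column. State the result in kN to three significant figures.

Inner diameter d_i = 195 − 2×16 = 163.0 mm
I = π(d_o⁴ − d_i⁴)/64 = π(195⁴ − 163.0⁴)/64 = 3.632×10^7 mm⁴
I = 3.632×10^7 mm⁴ = 3.632×10^-5 m⁴
Effective length L_e = K·L = 2 × 6.72 = 13.44 m
P_cr = π²EI / L_e² = π² × 107×10⁹ × 3.632×10^-5 / 13.44² = 2.124×10^5 N

P_cr ≈ 212 kN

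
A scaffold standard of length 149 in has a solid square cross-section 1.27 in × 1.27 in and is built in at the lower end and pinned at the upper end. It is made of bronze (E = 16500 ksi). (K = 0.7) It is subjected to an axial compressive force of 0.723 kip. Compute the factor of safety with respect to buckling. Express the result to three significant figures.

I = a⁴/12 = 1.27⁴/12 = 0.2168 in⁴
Effective length L_e = K·L = 0.7 × 149 = 104.3 in
P_cr = π²EI / L_e² = π² × 16500×10³ × 0.2168 / 104.3² = 3.245×10^3 lb
Factor of safety n = P_cr / P = 3.2453 / 0.723 = 4.49

n ≈ 4.49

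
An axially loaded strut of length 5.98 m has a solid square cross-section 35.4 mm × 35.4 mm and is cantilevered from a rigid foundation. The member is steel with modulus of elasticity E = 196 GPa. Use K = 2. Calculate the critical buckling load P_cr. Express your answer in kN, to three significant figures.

I = a⁴/12 = 35.4⁴/12 = 1.309×10^5 mm⁴
I = 1.309×10^5 mm⁴ = 1.309×10^-7 m⁴
Effective length L_e = K·L = 2 × 5.98 = 11.96 m
P_cr = π²EI / L_e² = π² × 196×10⁹ × 1.309×10^-7 / 11.96² = 1.770×10^3 N

P_cr ≈ 1.77 kN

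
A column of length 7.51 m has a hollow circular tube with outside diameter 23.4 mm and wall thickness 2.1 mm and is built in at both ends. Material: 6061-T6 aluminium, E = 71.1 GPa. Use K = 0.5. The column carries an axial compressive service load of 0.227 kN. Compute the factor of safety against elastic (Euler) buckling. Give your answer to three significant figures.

n ≈ 1.76

Inner diameter d_i = 23.4 − 2×2.1 = 19.20 mm
I = π(d_o⁴ − d_i⁴)/64 = π(23.4⁴ − 19.20⁴)/64 = 8.047×10^3 mm⁴
I = 8.047×10^3 mm⁴ = 8.047×10^-9 m⁴
Effective length L_e = K·L = 0.5 × 7.51 = 3.755 m
P_cr = π²EI / L_e² = π² × 71.1×10⁹ × 8.047×10^-9 / 3.755² = 400.5 N
Factor of safety n = P_cr / P = 0.40047 / 0.227 = 1.76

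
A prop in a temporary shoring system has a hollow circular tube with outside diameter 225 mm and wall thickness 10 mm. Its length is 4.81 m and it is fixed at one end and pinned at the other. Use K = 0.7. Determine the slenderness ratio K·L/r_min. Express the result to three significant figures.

λ ≈ 44.2

Inner diameter d_i = 225 − 2×10 = 205.0 mm
I = π(d_o⁴ − d_i⁴)/64 = π(225⁴ − 205.0⁴)/64 = 3.911×10^7 mm⁴
A = 6.754×10^3 mm²;  r_min = √(I/A) = √(3.911×10^7/6.754×10^3) = 76.10 mm
L_e = K·L = 0.7 × 4.81 m = 3.367 m = 3367.0 mm
λ = L_e / r_min = 3367.0 / 76.10 = 44.2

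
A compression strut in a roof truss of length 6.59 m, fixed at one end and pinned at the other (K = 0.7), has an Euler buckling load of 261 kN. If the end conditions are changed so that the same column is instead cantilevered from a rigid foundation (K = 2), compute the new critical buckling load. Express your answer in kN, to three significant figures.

P_cr ∝ 1/K², so P_cr,new = P_cr,old × (K_old/K_new)² = 261 × (0.7/2)²
= 261 × 0.1225 = 32.0 kN

P_cr ≈ 32.0 kN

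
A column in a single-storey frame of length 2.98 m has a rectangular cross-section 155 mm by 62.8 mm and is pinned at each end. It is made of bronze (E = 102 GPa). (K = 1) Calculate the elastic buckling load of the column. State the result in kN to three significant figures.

Buckling occurs about the weak axis: I_min = h·b³/12 with b = 62.8 mm (the shorter side).
I_min = 155×62.8³/12 = 3.199×10^6 mm⁴
I = 3.199×10^6 mm⁴ = 3.199×10^-6 m⁴
Effective length L_e = K·L = 1 × 2.98 = 2.980 m
P_cr = π²EI / L_e² = π² × 102×10⁹ × 3.199×10^-6 / 2.980² = 3.627×10^5 N

P_cr ≈ 363 kN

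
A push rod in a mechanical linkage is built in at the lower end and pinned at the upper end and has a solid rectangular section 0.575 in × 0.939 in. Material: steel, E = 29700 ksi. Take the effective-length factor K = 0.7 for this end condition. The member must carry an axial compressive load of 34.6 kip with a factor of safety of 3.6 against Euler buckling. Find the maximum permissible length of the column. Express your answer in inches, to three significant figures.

Buckling occurs about the weak axis: I_min = h·b³/12 with b = 0.575 in (the shorter side).
I_min = 0.939×0.575³/12 = 1.488×10^-2 in⁴
Required critical load P_cr = n·P = 3.6 × 34.6 = 124.6 kip = 1.246×10^5 lb
From P_cr = π²EI/(K·L)²:  L = (1/K)·√(π²EI/P_cr) = (1/0.7)·√(π²×2.97×10^7×1.488×10^-2/1.246×10^5)
L = 8.45 in

L_max ≈ 8.45 in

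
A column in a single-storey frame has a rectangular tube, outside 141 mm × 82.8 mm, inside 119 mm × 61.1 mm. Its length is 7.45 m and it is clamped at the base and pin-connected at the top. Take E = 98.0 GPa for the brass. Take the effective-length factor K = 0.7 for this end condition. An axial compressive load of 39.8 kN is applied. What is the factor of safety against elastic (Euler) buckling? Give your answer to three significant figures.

n ≈ 3.94

Weak-axis I_min = (h_o·b_o³ − h_i·b_i³)/12 with b_o = 82.8, b_i = 61.10 mm (shorter outer/inner sides).
I_min = (141×82.8³ − 119.0×61.10³)/12 = 4.408×10^6 mm⁴
I = 4.408×10^6 mm⁴ = 4.408×10^-6 m⁴
Effective length L_e = K·L = 0.7 × 7.45 = 5.215 m
P_cr = π²EI / L_e² = π² × 98.0×10⁹ × 4.408×10^-6 / 5.215² = 1.568×10^5 N
Factor of safety n = P_cr / P = 156.77 / 39.8 = 3.94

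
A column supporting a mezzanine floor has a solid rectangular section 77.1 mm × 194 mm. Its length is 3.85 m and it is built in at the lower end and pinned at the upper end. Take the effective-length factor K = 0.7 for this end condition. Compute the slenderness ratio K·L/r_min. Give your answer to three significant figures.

Buckling occurs about the weak axis: I_min = h·b³/12 with b = 77.1 mm (the shorter side).
I_min = 194×77.1³/12 = 7.409×10^6 mm⁴
A = 1.496×10^4 mm²;  r_min = √(I/A) = √(7.409×10^6/1.496×10^4) = 22.26 mm
L_e = K·L = 0.7 × 3.85 m = 2.695 m = 2695.0 mm
λ = L_e / r_min = 2695.0 / 22.26 = 121

λ ≈ 121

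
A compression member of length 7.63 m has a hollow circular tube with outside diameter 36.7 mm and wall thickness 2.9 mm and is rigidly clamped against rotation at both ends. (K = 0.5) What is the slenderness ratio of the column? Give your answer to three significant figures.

λ ≈ 318

Inner diameter d_i = 36.7 − 2×2.9 = 30.90 mm
I = π(d_o⁴ − d_i⁴)/64 = π(36.7⁴ − 30.90⁴)/64 = 4.430×10^4 mm⁴
A = 307.9 mm²;  r_min = √(I/A) = √(4.430×10^4/307.9) = 11.99 mm
L_e = K·L = 0.5 × 7.63 m = 3.815 m = 3815.0 mm
λ = L_e / r_min = 3815.0 / 11.99 = 318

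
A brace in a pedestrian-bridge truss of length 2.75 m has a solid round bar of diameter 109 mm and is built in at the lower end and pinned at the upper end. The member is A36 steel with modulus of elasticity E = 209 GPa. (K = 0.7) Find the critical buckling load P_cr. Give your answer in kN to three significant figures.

P_cr ≈ 3860 kN

I = πd⁴/64 = π×109⁴/64 = 6.929×10^6 mm⁴
I = 6.929×10^6 mm⁴ = 6.929×10^-6 m⁴
Effective length L_e = K·L = 0.7 × 2.75 = 1.925 m
P_cr = π²EI / L_e² = π² × 209×10⁹ × 6.929×10^-6 / 1.925² = 3.857×10^6 N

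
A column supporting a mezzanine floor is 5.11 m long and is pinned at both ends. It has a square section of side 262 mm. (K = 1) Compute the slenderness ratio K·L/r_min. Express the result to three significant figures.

For a square r = a/√12 = 262/√12 = 75.63 mm
L_e = K·L = 1 × 5.11 m = 5.110 m = 5110.0 mm
λ = L_e / r_min = 5110.0 / 75.63 = 67.6

λ ≈ 67.6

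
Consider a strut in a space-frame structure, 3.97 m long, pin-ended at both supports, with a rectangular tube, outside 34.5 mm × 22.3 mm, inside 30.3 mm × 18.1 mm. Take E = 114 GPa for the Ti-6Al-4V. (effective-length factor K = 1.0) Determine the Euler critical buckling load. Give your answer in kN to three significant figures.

P_cr ≈ 1.21 kN

Weak-axis I_min = (h_o·b_o³ − h_i·b_i³)/12 with b_o = 22.3, b_i = 18.10 mm (shorter outer/inner sides).
I_min = (34.5×22.3³ − 30.30×18.10³)/12 = 1.691×10^4 mm⁴
I = 1.691×10^4 mm⁴ = 1.691×10^-8 m⁴
Effective length L_e = K·L = 1 × 3.97 = 3.970 m
P_cr = π²EI / L_e² = π² × 114×10⁹ × 1.691×10^-8 / 3.970² = 1.207×10^3 N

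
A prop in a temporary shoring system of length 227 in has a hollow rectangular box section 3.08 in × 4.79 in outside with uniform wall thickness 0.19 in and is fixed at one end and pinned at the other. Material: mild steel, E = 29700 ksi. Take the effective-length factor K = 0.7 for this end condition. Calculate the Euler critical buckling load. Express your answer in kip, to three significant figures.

Inner dimensions: h_i = 4.79 − 2×0.19 = 4.410 in, b_i = 3.08 − 2×0.19 = 2.700 in
Weak-axis I_min = (h_o·b_o³ − h_i·b_i³)/12 with b_o = 3.08, b_i = 2.700 in (shorter outer/inner sides).
I_min = (4.79×3.08³ − 4.410×2.700³)/12 = 4.429 in⁴
Effective length L_e = K·L = 0.7 × 227 = 158.9 in
P_cr = π²EI / L_e² = π² × 29700×10³ × 4.429 / 158.9² = 5.142×10^4 lb

P_cr ≈ 51.4 kip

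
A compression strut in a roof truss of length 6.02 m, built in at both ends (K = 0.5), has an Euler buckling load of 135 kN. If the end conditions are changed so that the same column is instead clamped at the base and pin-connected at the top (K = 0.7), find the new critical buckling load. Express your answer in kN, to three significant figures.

P_cr ∝ 1/K², so P_cr,new = P_cr,old × (K_old/K_new)² = 135 × (0.5/0.7)²
= 135 × 0.5102 = 68.9 kN

P_cr ≈ 68.9 kN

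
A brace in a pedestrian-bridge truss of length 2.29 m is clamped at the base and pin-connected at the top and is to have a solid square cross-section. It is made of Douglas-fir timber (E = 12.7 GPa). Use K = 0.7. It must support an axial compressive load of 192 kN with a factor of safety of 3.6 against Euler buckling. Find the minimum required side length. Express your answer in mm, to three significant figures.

a ≈ 114 mm

Required P_cr = n·P = 3.6 × 192 = 691.2 kN
L_e = K·L = 0.7 × 2.29 = 1.603 m
Required I = P_cr·L_e²/(π²E) = 6.912×10^5 × 1.603² / (π² × 1.27×10^10) = 1.417×10^-5 m⁴
I_req = 1.417×10^7 mm⁴
Solid square: I = a⁴/12  ⇒  a = (12I)^(1/4) = (12×1.417×10^7)^(1/4) = 114 mm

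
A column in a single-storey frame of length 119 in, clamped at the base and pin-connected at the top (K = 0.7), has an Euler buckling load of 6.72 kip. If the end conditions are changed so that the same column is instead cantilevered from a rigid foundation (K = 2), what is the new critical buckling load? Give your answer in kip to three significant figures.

P_cr ≈ 0.823 kip

P_cr ∝ 1/K², so P_cr,new = P_cr,old × (K_old/K_new)² = 6.72 × (0.7/2)²
= 6.72 × 0.1225 = 0.823 kip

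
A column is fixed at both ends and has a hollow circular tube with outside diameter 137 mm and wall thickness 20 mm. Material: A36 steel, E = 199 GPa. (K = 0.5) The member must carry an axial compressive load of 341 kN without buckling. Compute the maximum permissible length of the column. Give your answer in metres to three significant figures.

Inner diameter d_i = 137 − 2×20 = 97.00 mm
I = π(d_o⁴ − d_i⁴)/64 = π(137⁴ − 97.00⁴)/64 = 1.295×10^7 mm⁴
I = 1.295×10^-5 m⁴
At the buckling limit P_cr = P = 3.410×10^5 N
From P_cr = π²EI/(K·L)²:  L = (1/K)·√(π²EI/P_cr) = (1/0.5)·√(π²×1.99×10^11×1.295×10^-5/3.410×10^5)
L = 17.3 m

L_max ≈ 17.3 m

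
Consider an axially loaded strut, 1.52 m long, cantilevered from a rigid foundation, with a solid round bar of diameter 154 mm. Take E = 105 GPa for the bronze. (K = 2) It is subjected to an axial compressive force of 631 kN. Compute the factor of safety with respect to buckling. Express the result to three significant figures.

n ≈ 4.91

I = πd⁴/64 = π×154⁴/64 = 2.761×10^7 mm⁴
I = 2.761×10^7 mm⁴ = 2.761×10^-5 m⁴
Effective length L_e = K·L = 2 × 1.52 = 3.040 m
P_cr = π²EI / L_e² = π² × 105×10⁹ × 2.761×10^-5 / 3.040² = 3.096×10^6 N
Factor of safety n = P_cr / P = 3096.0 / 631 = 4.91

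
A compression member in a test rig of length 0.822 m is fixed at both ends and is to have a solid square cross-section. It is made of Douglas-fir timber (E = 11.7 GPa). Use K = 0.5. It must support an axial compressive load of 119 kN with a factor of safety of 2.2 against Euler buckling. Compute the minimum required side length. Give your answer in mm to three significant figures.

a ≈ 46.3 mm

Required P_cr = n·P = 2.2 × 119 = 261.8 kN
L_e = K·L = 0.5 × 0.822 = 0.4110 m
Required I = P_cr·L_e²/(π²E) = 2.618×10^5 × 0.4110² / (π² × 1.17×10^10) = 3.830×10^-7 m⁴
I_req = 3.830×10^5 mm⁴
Solid square: I = a⁴/12  ⇒  a = (12I)^(1/4) = (12×3.830×10^5)^(1/4) = 46.3 mm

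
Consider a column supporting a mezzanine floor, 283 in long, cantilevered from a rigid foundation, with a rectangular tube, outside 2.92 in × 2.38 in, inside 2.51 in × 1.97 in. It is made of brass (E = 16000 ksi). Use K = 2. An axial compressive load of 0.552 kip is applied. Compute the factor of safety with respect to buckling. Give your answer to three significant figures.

n ≈ 1.50

Weak-axis I_min = (h_o·b_o³ − h_i·b_i³)/12 with b_o = 2.38, b_i = 1.970 in (shorter outer/inner sides).
I_min = (2.92×2.38³ − 2.510×1.970³)/12 = 1.681 in⁴
Effective length L_e = K·L = 2 × 283 = 566.0 in
P_cr = π²EI / L_e² = π² × 16000×10³ × 1.681 / 566.0² = 828.8 lb
Factor of safety n = P_cr / P = 0.82876 / 0.552 = 1.50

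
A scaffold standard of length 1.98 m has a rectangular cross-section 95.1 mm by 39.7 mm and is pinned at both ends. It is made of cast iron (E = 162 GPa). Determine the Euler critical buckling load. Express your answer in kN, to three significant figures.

P_cr ≈ 202 kN

Buckling occurs about the weak axis: I_min = h·b³/12 with b = 39.7 mm (the shorter side).
I_min = 95.1×39.7³/12 = 4.959×10^5 mm⁴
I = 4.959×10^5 mm⁴ = 4.959×10^-7 m⁴
Effective length L_e = K·L = 1 × 1.98 = 1.980 m
P_cr = π²EI / L_e² = π² × 162×10⁹ × 4.959×10^-7 / 1.980² = 2.022×10^5 N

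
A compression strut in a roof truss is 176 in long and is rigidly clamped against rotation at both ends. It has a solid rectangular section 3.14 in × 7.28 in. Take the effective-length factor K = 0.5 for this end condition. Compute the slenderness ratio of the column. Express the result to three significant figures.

Buckling occurs about the weak axis: I_min = h·b³/12 with b = 3.14 in (the shorter side).
I_min = 7.28×3.14³/12 = 18.78 in⁴
A = 22.86 in²;  r_min = √(I/A) = √(18.78/22.86) = 0.9064 in
L_e = K·L = 0.5 × 176 = 88.00 in
λ = L_e / r_min = 88.000 / 0.9064 = 97.1

λ ≈ 97.1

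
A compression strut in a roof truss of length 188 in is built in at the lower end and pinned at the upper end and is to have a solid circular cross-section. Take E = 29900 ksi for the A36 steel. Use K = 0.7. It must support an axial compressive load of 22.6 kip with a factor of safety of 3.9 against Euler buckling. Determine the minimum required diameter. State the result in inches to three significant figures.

d ≈ 3.20 in

Required P_cr = n·P = 3.9 × 22.6 = 88.14 kip
L_e = K·L = 0.7 × 188 = 131.6 in
Required I = P_cr·L_e²/(π²E) = 8.814×10^4 × 131.6² / (π² × 2.99×10^7) = 5.173 in⁴
Solid circle: I = πd⁴/64  ⇒  d = (64I/π)^(1/4) = (64×5.173/π)^(1/4) = 3.20 in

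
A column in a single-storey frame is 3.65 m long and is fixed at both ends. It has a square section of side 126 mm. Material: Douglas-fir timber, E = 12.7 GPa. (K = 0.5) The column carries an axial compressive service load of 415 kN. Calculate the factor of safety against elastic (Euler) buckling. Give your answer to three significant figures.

I = a⁴/12 = 126⁴/12 = 2.100×10^7 mm⁴
I = 2.100×10^7 mm⁴ = 2.100×10^-5 m⁴
Effective length L_e = K·L = 0.5 × 3.65 = 1.825 m
P_cr = π²EI / L_e² = π² × 12.7×10⁹ × 2.100×10^-5 / 1.825² = 7.905×10^5 N
Factor of safety n = P_cr / P = 790.46 / 415 = 1.90

n ≈ 1.90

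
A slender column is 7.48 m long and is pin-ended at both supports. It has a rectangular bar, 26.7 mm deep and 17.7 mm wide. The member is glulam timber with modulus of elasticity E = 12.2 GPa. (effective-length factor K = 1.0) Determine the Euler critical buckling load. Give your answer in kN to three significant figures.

P_cr ≈ 0.0266 kN

Buckling occurs about the weak axis: I_min = h·b³/12 with b = 17.7 mm (the shorter side).
I_min = 26.7×17.7³/12 = 1.234×10^4 mm⁴
I = 1.234×10^4 mm⁴ = 1.234×10^-8 m⁴
Effective length L_e = K·L = 1 × 7.48 = 7.480 m
P_cr = π²EI / L_e² = π² × 12.2×10⁹ × 1.234×10^-8 / 7.480² = 26.55 N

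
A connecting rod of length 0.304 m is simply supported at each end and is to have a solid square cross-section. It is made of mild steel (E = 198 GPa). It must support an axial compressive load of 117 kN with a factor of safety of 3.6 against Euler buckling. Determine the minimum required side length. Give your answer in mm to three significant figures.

a ≈ 22.1 mm

Required P_cr = n·P = 3.6 × 117 = 421.2 kN
L_e = K·L = 1 × 0.304 = 0.3040 m
Required I = P_cr·L_e²/(π²E) = 4.212×10^5 × 0.3040² / (π² × 1.98×10^11) = 1.992×10^-8 m⁴
I_req = 1.992×10^4 mm⁴
Solid square: I = a⁴/12  ⇒  a = (12I)^(1/4) = (12×1.992×10^4)^(1/4) = 22.1 mm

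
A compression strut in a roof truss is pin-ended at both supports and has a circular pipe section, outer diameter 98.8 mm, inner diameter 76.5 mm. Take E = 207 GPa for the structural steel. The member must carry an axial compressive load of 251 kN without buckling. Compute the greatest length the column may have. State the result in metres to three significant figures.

L_max ≈ 4.94 m

d_o = 98.8 mm, d_i = 76.5 mm
I = π(d_o⁴ − d_i⁴)/64 = π(98.8⁴ − 76.50⁴)/64 = 2.996×10^6 mm⁴
I = 2.996×10^-6 m⁴
At the buckling limit P_cr = P = 2.510×10^5 N
From P_cr = π²EI/(K·L)²:  L = (1/K)·√(π²EI/P_cr) = (1/1)·√(π²×2.07×10^11×2.996×10^-6/2.510×10^5)
L = 4.94 m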